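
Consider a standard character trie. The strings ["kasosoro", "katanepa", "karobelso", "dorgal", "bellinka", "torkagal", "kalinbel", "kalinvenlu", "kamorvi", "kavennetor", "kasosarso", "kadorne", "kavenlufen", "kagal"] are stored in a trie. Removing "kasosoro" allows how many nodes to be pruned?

3

After clearing the end-marker at "kasosoro", prune upward until reaching a node still needed by another word.
The suffix "oro" (3 nodes) is used only by "kasosoro"; the node for "kasos" still has the child "a", so pruning stops there.
Nodes removed: 3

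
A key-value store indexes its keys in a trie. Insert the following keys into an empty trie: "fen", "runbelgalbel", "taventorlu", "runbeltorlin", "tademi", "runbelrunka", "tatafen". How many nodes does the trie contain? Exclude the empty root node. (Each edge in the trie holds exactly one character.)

45

Trace insertions, counting only characters that open a new branch:
  "fen" → 3 new (f, e, n)
  "runbelgalbel" → 12 new (r, u, n, b, e, l, g, a, l, b, e, l)
  "taventorlu" → 10 new (t, a, v, e, n, t, o, r, l, u)
  "runbeltorlin" → prefix "runbel" already present; 6 new (t, o, r, l, i, n)
  "tademi" → prefix "ta" already present; 4 new (d, e, m, i)
  "runbelrunka" → prefix "runbel" already present; 5 new (r, u, n, k, a)
  "tatafen" → prefix "ta" already present; 5 new (t, a, f, e, n)
Total nodes = 3 + 12 + 10 + 6 + 4 + 5 + 5 = 45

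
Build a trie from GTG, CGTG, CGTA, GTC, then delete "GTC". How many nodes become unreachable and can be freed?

1

Walk "GTC" from the leaf back toward the root, removing each node that no remaining word uses.
The suffix "C" (1 node) is used only by "GTC"; the node for "GT" still has the child "G", so pruning stops there.
Nodes removed: 1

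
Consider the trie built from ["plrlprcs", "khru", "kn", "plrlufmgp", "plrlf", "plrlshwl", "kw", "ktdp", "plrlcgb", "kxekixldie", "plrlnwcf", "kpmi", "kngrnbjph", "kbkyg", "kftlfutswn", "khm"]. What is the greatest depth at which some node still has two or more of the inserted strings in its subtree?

4

Equivalently: take the maximum, over all pairs, of their longest common prefix length.
e.g. "plrlcgb" and "plrlf" share the prefix "plrl" of length 4; no pair shares a longer one.
Longest shared-prefix length: 4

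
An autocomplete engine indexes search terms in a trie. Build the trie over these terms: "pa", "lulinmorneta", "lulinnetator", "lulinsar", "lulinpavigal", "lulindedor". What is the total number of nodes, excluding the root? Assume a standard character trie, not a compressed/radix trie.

Trie structure (* marks end of a word):
(root)
├─ l
│  └─ u
│     └─ l
│        └─ i
│           └─ n
│              ├─ d
│              │  └─ e
│              │     └─ d
│              │        └─ o
│              │           └─ r *
│              ├─ m
│              │  └─ o
│              │     └─ r
│              │        └─ n
│              │           └─ e
│              │              └─ t
│              │                 └─ a *
│              ├─ n
│              │  └─ e
│              │     └─ t
│              │        └─ a
│              │           └─ t
│              │              └─ o
│              │                 └─ r *
│              ├─ p
│              │  └─ a
│              │     └─ v
│              │        └─ i
│              │           └─ g
│              │              └─ a
│              │                 └─ l *
│              └─ s
│                 └─ a
│                    └─ r *
└─ p
   └─ a *
Counting every labelled node above: 36.

36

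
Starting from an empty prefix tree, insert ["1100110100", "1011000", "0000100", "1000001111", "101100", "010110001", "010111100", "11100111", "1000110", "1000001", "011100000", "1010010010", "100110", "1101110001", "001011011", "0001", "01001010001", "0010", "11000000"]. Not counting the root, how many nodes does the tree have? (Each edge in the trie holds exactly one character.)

Insert word by word; a character creates a node only if that edge doesn't already exist:
  "1100110100" → 10 new (1, 1, 0, 0, 1, 1, 0, 1, 0, 0)
  "1011000" → prefix "1" already present; 6 new (0, 1, 1, 0, 0, 0)
  "0000100" → 7 new (0, 0, 0, 0, 1, 0, 0)
  "1000001111" → prefix "10" already present; 8 new (0, 0, 0, 0, 1, 1, 1, 1)
  "101100" → prefix "101100" already present; 0 new (none)
  "010110001" → prefix "0" already present; 8 new (1, 0, 1, 1, 0, 0, 0, 1)
  "010111100" → prefix "01011" already present; 4 new (1, 1, 0, 0)
  "11100111" → prefix "11" already present; 6 new (1, 0, 0, 1, 1, 1)
  "1000110" → prefix "1000" already present; 3 new (1, 1, 0)
  "1000001" → prefix "1000001" already present; 0 new (none)
  "011100000" → prefix "01" already present; 7 new (1, 1, 0, 0, 0, 0, 0)
  "1010010010" → prefix "101" already present; 7 new (0, 0, 1, 0, 0, 1, 0)
  "100110" → prefix "100" already present; 3 new (1, 1, 0)
  "1101110001" → prefix "110" already present; 7 new (1, 1, 1, 0, 0, 0, 1)
  "001011011" → prefix "00" already present; 7 new (1, 0, 1, 1, 0, 1, 1)
  "0001" → prefix "000" already present; 1 new (1)
  "01001010001" → prefix "010" already present; 8 new (0, 1, 0, 1, 0, 0, 0, 1)
  "0010" → prefix "0010" already present; 0 new (none)
  "11000000" → prefix "1100" already present; 4 new (0, 0, 0, 0)
Total nodes = 10 + 6 + 7 + 8 + 0 + 8 + 4 + 6 + 3 + 0 + 7 + 7 + 3 + 7 + 7 + 1 + 8 + 0 + 4 = 96

96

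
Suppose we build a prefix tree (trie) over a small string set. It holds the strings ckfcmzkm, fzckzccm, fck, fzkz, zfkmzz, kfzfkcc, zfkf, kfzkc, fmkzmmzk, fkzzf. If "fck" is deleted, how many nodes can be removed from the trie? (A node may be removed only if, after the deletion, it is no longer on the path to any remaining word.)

Walk "fck" from the leaf back toward the root, removing each node that no remaining word uses.
The suffix "ck" (2 nodes) is used only by "fck"; the node for "f" still has the child "z", so pruning stops there.
Nodes removed: 2

2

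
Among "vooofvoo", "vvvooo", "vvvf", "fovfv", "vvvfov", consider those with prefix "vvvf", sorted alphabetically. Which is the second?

vvvfov

Words with prefix "vvvf", in lexicographic order: "vvvf", "vvvfov"
Position 2: vvvfov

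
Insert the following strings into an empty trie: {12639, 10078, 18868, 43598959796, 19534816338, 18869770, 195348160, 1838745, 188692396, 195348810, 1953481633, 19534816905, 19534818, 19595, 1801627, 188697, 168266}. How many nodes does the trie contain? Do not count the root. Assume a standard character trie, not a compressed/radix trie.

Count nodes per top-level branch (shared prefixes stored once):
  '1'-branch (10078, 12639, 168266, 1801627, 1838745, 18868, 188692396, 188697, 18869770, 195348160, 1953481633, 19534816338, 19534816905, 19534818, 195348810, 19595): 56 nodes
  '4'-branch (43598959796): 11 nodes
Sum: 67

67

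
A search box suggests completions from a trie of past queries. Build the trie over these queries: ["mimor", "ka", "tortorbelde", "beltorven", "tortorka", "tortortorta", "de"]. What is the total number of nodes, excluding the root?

36

Trie structure (* marks end of a word):
(root)
├─ b
│  └─ e
│     └─ l
│        └─ t
│           └─ o
│              └─ r
│                 └─ v
│                    └─ e
│                       └─ n *
├─ d
│  └─ e *
├─ k
│  └─ a *
├─ m
│  └─ i
│     └─ m
│        └─ o
│           └─ r *
└─ t
   └─ o
      └─ r
         └─ t
            └─ o
               └─ r
                  ├─ b
                  │  └─ e
                  │     └─ l
                  │        └─ d
                  │           └─ e *
                  ├─ k
                  │  └─ a *
                  └─ t
                     └─ o
                        └─ r
                           └─ t
                              └─ a *
Counting every labelled node above: 36.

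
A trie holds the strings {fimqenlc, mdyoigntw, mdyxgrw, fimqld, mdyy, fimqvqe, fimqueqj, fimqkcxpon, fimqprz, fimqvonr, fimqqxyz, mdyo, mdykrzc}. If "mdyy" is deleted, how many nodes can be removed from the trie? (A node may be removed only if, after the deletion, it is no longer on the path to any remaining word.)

A node on "mdyy"'s path can go only if nothing else ends at it or branches off below it.
The suffix "y" (1 node) is used only by "mdyy"; the node for "mdy" still has the child "o", so pruning stops there.
Nodes removed: 1

1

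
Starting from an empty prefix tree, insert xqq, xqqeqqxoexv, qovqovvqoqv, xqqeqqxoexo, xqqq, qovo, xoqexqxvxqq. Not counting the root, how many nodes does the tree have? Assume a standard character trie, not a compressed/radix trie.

Count nodes per top-level branch (shared prefixes stored once):
  'q'-branch (qovo, qovqovvqoqv): 12 nodes
  'x'-branch (xoqexqxvxqq, xqq, xqqeqqxoexo, xqqeqqxoexv, xqqq): 23 nodes
Sum: 35

35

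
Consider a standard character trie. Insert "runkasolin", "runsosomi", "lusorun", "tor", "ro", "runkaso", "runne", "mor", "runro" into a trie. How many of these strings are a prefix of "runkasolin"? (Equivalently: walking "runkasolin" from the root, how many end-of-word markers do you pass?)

2

Walk "runkasolin" from the root; an end-of-word marker is hit whenever a stored word is a prefix of "runkasolin".
Prefixes of the query that are stored words: "runkaso", "runkasolin"
Count: 2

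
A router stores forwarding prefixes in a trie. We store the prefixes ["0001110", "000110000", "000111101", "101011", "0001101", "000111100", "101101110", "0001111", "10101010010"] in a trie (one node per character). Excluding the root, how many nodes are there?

34

Trace insertions, counting only characters that open a new branch:
  "0001110" → 7 new (0, 0, 0, 1, 1, 1, 0)
  "000110000" → prefix "00011" already present; 4 new (0, 0, 0, 0)
  "000111101" → prefix "000111" already present; 3 new (1, 0, 1)
  "101011" → 6 new (1, 0, 1, 0, 1, 1)
  "0001101" → prefix "000110" already present; 1 new (1)
  "000111100" → prefix "00011110" already present; 1 new (0)
  "101101110" → prefix "101" already present; 6 new (1, 0, 1, 1, 1, 0)
  "0001111" → prefix "0001111" already present; 0 new (none)
  "10101010010" → prefix "10101" already present; 6 new (0, 1, 0, 0, 1, 0)
Total nodes = 7 + 4 + 3 + 6 + 1 + 1 + 6 + 0 + 6 = 34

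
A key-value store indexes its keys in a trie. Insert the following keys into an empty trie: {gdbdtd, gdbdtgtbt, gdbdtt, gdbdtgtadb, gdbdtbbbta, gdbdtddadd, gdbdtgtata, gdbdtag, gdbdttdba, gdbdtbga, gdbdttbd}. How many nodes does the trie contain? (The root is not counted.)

34

Trie structure (* marks end of a word):
(root)
└─ g
   └─ d
      └─ b
         └─ d
            └─ t
               ├─ a
               │  └─ g *
               ├─ b
               │  ├─ b
               │  │  └─ b
               │  │     └─ t
               │  │        └─ a *
               │  └─ g
               │     └─ a *
               ├─ d *
               │  └─ d
               │     └─ a
               │        └─ d
               │           └─ d *
               ├─ g
               │  └─ t
               │     ├─ a
               │     │  ├─ d
               │     │  │  └─ b *
               │     │  └─ t
               │     │     └─ a *
               │     └─ b
               │        └─ t *
               └─ t *
                  ├─ b
                  │  └─ d *
                  └─ d
                     └─ b
                        └─ a *
Counting every labelled node above: 34.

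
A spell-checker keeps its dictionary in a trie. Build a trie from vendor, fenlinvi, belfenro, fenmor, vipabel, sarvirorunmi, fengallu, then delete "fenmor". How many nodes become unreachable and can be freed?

A node on "fenmor"'s path can go only if nothing else ends at it or branches off below it.
The suffix "mor" (3 nodes) is used only by "fenmor"; the node for "fen" still has the child "l", so pruning stops there.
Nodes removed: 3

3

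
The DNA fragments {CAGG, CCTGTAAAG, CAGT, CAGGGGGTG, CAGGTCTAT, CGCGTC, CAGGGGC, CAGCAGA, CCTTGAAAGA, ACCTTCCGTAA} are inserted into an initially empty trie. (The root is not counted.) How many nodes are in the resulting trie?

Count nodes per top-level branch (shared prefixes stored once):
  'A'-branch (ACCTTCCGTAA): 11 nodes
  'C'-branch (CAGCAGA, CAGG, CAGGGGC, CAGGGGGTG, CAGGTCTAT, CAGT, CCTGTAAAG, CCTTGAAAGA, CGCGTC): 40 nodes
Sum: 51

51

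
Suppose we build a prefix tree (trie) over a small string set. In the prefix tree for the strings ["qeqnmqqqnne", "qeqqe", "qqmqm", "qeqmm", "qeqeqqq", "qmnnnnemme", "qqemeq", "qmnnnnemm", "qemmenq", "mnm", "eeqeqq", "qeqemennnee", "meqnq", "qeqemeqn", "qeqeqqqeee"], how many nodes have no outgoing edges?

13

A leaf is a node with no children — equivalently, the end of a word that is not a proper prefix of any other stored word.
Those words: "eeqeqq", "meqnq", "mnm", "qemmenq", "qeqemennnee", "qeqemeqn", "qeqeqqqeee", "qeqmm", "qeqnmqqqnne", "qeqqe", "qmnnnnemme", "qqemeq", "qqmqm"
Leaf count: 13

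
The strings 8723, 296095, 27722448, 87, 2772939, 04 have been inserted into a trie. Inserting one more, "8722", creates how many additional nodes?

1

Walking "8722" from the root, the first 3 characters ("872") follow existing edges; "2" is the first miss.
Each of the 1 remaining characters creates one node.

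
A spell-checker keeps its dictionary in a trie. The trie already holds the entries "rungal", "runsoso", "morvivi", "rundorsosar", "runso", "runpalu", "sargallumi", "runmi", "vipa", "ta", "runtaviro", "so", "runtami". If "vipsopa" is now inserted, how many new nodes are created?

"vip" is already a path in the trie; the remaining "sopa" must be added.
Each of the 4 remaining characters creates one node.

4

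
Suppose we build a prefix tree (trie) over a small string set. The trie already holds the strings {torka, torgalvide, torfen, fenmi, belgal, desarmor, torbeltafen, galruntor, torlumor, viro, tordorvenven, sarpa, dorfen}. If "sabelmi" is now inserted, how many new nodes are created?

"sa" is already a path in the trie; the remaining "belmi" must be added.
New nodes needed: |"sabelmi"| − 2 = 7 − 2 = 5.

5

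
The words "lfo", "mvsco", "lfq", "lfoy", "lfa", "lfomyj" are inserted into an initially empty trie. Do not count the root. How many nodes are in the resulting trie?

For each word, the new-node count is its length minus the longest prefix already in the trie:
  "lfo" → 3 new (l, f, o)
  "mvsco" → 5 new (m, v, s, c, o)
  "lfq" → prefix "lf" already present; 1 new (q)
  "lfoy" → prefix "lfo" already present; 1 new (y)
  "lfa" → prefix "lf" already present; 1 new (a)
  "lfomyj" → prefix "lfo" already present; 3 new (m, y, j)
Total nodes = 3 + 5 + 1 + 1 + 1 + 3 = 14

14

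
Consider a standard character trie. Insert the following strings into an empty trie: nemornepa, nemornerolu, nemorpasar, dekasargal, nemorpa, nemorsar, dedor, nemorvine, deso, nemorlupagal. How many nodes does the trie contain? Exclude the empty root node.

Count nodes per top-level branch (shared prefixes stored once):
  'd'-branch (dedor, dekasargal, deso): 15 nodes
  'n'-branch (nemorlupagal, nemornepa, nemornerolu, nemorpa, nemorpasar, nemorsar, nemorvine): 32 nodes
Sum: 47

47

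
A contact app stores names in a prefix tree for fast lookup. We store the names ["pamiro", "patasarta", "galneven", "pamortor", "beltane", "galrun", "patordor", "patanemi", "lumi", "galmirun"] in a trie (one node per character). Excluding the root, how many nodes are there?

54

Trace insertions, counting only characters that open a new branch:
  "pamiro" → 6 new (p, a, m, i, r, o)
  "patasarta" → prefix "pa" already present; 7 new (t, a, s, a, r, t, a)
  "galneven" → 8 new (g, a, l, n, e, v, e, n)
  "pamortor" → prefix "pam" already present; 5 new (o, r, t, o, r)
  "beltane" → 7 new (b, e, l, t, a, n, e)
  "galrun" → prefix "gal" already present; 3 new (r, u, n)
  "patordor" → prefix "pat" already present; 5 new (o, r, d, o, r)
  "patanemi" → prefix "pata" already present; 4 new (n, e, m, i)
  "lumi" → 4 new (l, u, m, i)
  "galmirun" → prefix "gal" already present; 5 new (m, i, r, u, n)
Total nodes = 6 + 7 + 8 + 5 + 7 + 3 + 5 + 4 + 4 + 5 = 54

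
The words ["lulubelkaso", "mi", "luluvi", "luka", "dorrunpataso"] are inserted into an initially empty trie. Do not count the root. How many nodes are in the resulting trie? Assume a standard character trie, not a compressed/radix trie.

29

Insert word by word; a character creates a node only if that edge doesn't already exist:
  "lulubelkaso" → 11 new (l, u, l, u, b, e, l, k, a, s, o)
  "mi" → 2 new (m, i)
  "luluvi" → prefix "lulu" already present; 2 new (v, i)
  "luka" → prefix "lu" already present; 2 new (k, a)
  "dorrunpataso" → 12 new (d, o, r, r, u, n, p, a, t, a, s, o)
Total nodes = 11 + 2 + 2 + 2 + 12 = 29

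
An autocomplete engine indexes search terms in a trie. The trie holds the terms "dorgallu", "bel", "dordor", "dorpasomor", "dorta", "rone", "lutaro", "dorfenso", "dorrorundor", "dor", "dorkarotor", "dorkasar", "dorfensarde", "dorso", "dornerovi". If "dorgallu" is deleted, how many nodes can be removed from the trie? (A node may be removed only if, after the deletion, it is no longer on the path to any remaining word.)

5

Walk "dorgallu" from the leaf back toward the root, removing each node that no remaining word uses.
The suffix "gallu" (5 nodes) is used only by "dorgallu"; the node for "dor" still has the child "d", so pruning stops there.
Nodes removed: 5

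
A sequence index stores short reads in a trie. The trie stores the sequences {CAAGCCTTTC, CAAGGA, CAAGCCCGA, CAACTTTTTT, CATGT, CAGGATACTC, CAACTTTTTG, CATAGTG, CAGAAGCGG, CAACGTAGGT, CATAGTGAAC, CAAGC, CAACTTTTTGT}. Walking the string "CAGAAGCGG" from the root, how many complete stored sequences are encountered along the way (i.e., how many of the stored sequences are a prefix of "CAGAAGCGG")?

1

Walk "CAGAAGCGG" from the root; an end-of-word marker is hit whenever a stored word is a prefix of "CAGAAGCGG".
Prefixes of the query that are stored words: "CAGAAGCGG"
Count: 1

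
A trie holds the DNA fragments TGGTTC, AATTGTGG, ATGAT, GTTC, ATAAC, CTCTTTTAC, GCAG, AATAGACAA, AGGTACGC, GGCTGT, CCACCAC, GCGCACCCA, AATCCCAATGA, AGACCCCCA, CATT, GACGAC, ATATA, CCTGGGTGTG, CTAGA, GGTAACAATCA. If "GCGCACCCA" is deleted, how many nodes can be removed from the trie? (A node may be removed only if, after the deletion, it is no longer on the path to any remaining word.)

7

Walk "GCGCACCCA" from the leaf back toward the root, removing each node that no remaining word uses.
The suffix "GCACCCA" (7 nodes) is used only by "GCGCACCCA"; the node for "GC" still has the child "A", so pruning stops there.
Nodes removed: 7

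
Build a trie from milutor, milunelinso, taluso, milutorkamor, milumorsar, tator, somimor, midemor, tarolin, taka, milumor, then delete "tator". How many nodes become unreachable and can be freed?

3

A node on "tator"'s path can go only if nothing else ends at it or branches off below it.
The suffix "tor" (3 nodes) is used only by "tator"; the node for "ta" still has the child "l", so pruning stops there.
Nodes removed: 3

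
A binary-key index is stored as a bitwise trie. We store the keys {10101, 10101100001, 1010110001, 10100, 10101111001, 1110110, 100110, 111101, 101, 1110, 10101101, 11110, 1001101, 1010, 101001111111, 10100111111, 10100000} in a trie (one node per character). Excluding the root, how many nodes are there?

43

Count nodes per top-level branch (shared prefixes stored once):
  '1'-branch (100110, 1001101, 101, 1010, 10100, 10100000, 10100111111, 101001111111, 10101, 10101100001, 1010110001, 10101101, 10101111001, 1110, 1110110, 11110, 111101): 43 nodes
Sum: 43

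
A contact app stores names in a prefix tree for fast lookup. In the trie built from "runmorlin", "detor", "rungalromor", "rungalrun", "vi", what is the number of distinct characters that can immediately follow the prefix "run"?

The children of the "run" node are the distinct next characters among strings starting with "run".
Characters that immediately follow "run" among the stored strings: {g, m}.
That node has 2 child edges.

2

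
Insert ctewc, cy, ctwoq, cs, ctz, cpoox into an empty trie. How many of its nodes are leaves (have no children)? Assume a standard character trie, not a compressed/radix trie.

Leaves are exactly the stored words that no other stored word extends.
Those words: "cpoox", "cs", "ctewc", "ctwoq", "ctz", "cy"
Leaf count: 6

6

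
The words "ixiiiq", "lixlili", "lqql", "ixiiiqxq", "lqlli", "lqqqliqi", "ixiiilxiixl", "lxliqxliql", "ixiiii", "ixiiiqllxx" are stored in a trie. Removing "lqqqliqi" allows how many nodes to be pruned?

5

After clearing the end-marker at "lqqqliqi", prune upward until reaching a node still needed by another word.
The suffix "qliqi" (5 nodes) is used only by "lqqqliqi"; the node for "lqq" still has the child "l", so pruning stops there.
Nodes removed: 5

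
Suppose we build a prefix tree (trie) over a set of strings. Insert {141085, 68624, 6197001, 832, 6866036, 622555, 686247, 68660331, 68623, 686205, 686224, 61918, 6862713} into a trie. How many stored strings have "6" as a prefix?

Filter for entries beginning with "6":
Words under "6": 61918, 6197001, 622555, 686205, 686224, 68623, 68624, 686247, 6862713, 68660331, 6866036
Count: 11

11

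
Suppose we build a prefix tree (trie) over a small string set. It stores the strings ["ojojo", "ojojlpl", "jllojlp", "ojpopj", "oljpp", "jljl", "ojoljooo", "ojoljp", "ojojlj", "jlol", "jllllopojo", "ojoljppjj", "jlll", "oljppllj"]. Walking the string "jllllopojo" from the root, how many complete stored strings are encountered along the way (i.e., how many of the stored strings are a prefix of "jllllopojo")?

Walk "jllllopojo" from the root; an end-of-word marker is hit whenever a stored word is a prefix of "jllllopojo".
Prefixes of the query that are stored words: "jlll", "jllllopojo"
Count: 2

2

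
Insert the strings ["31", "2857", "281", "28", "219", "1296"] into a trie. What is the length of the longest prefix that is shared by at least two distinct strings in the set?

Equivalently: take the maximum, over all pairs, of their longest common prefix length.
e.g. "28" and "281" share the prefix "28" of length 2; no pair shares a longer one.
Longest shared-prefix length: 2

2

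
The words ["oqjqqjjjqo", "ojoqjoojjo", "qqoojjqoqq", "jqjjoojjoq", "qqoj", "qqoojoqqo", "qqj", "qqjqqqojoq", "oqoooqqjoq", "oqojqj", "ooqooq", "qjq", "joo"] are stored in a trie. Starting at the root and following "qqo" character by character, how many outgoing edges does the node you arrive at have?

2

Follow the path "qqo" to its node, then look at its outgoing edges.
Characters that immediately follow "qqo" among the stored strings: {j, o}.
That node has 2 child edges.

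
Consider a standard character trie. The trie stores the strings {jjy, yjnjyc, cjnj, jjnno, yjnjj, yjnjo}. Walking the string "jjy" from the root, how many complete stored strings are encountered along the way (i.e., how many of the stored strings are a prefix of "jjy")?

1

Check each prefix of "jjy" against the stored set — each match is an end-marker on the path.
Prefixes of the query that are stored words: "jjy"
Count: 1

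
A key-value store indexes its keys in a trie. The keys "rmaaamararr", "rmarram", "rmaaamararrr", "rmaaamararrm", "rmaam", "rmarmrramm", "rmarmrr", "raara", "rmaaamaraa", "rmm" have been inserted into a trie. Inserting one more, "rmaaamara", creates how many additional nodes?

"rmaaamara" is already a full path in the trie; only an end-marker is added.
No new nodes are needed: 0.

0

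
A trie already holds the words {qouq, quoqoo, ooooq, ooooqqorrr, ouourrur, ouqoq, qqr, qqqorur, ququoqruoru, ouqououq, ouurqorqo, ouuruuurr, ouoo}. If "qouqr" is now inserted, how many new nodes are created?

1

"qouq" is already a path in the trie; the remaining "r" must be added.
So 5 − 4 = 1 new nodes.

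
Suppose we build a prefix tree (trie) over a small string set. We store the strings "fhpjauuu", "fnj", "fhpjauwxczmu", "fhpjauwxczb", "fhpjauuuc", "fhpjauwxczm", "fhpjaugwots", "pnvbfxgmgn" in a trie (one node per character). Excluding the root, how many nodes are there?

Insert word by word; a character creates a node only if that edge doesn't already exist:
  "fhpjauuu" → 8 new (f, h, p, j, a, u, u, u)
  "fnj" → prefix "f" already present; 2 new (n, j)
  "fhpjauwxczmu" → prefix "fhpjau" already present; 6 new (w, x, c, z, m, u)
  "fhpjauwxczb" → prefix "fhpjauwxcz" already present; 1 new (b)
  "fhpjauuuc" → prefix "fhpjauuu" already present; 1 new (c)
  "fhpjauwxczm" → prefix "fhpjauwxczm" already present; 0 new (none)
  "fhpjaugwots" → prefix "fhpjau" already present; 5 new (g, w, o, t, s)
  "pnvbfxgmgn" → 10 new (p, n, v, b, f, x, g, m, g, n)
Total nodes = 8 + 2 + 6 + 1 + 1 + 0 + 5 + 10 = 33

33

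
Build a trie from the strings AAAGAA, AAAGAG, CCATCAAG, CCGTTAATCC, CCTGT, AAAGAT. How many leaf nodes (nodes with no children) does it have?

6

Leaves are exactly the stored words that no other stored word extends.
Those words: "AAAGAA", "AAAGAG", "AAAGAT", "CCATCAAG", "CCGTTAATCC", "CCTGT"
Leaf count: 6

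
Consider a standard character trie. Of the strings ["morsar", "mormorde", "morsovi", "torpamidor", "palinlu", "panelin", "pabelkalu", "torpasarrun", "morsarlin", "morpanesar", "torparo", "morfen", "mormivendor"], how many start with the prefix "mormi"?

1

Filter for entries beginning with "mormi":
Matches: "mormivendor"
Count: 1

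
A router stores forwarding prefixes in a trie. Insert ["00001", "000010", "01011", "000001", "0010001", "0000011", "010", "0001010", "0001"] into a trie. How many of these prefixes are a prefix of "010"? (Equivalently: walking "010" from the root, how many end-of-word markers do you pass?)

Check each prefix of "010" against the stored set — each match is an end-marker on the path.
Prefixes of the query that are stored words: "010"
Count: 1

1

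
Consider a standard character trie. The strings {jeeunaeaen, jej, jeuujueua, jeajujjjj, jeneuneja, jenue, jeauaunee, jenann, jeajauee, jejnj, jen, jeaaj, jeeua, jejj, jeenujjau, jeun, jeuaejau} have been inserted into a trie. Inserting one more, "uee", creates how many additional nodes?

Nothing in the trie begins with "u"; the whole of "uee" is new.
3 − 0 = 3 new nodes.

3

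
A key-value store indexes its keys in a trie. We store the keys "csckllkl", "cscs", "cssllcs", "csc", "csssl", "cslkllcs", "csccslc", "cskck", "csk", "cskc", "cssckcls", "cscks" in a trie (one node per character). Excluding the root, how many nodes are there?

35

Insert word by word; a character creates a node only if that edge doesn't already exist:
  "csckllkl" → 8 new (c, s, c, k, l, l, k, l)
  "cscs" → prefix "csc" already present; 1 new (s)
  "cssllcs" → prefix "cs" already present; 5 new (s, l, l, c, s)
  "csc" → prefix "csc" already present; 0 new (none)
  "csssl" → prefix "css" already present; 2 new (s, l)
  "cslkllcs" → prefix "cs" already present; 6 new (l, k, l, l, c, s)
  "csccslc" → prefix "csc" already present; 4 new (c, s, l, c)
  "cskck" → prefix "cs" already present; 3 new (k, c, k)
  "csk" → prefix "csk" already present; 0 new (none)
  "cskc" → prefix "cskc" already present; 0 new (none)
  "cssckcls" → prefix "css" already present; 5 new (c, k, c, l, s)
  "cscks" → prefix "csck" already present; 1 new (s)
Total nodes = 8 + 1 + 5 + 0 + 2 + 6 + 4 + 3 + 0 + 0 + 5 + 1 = 35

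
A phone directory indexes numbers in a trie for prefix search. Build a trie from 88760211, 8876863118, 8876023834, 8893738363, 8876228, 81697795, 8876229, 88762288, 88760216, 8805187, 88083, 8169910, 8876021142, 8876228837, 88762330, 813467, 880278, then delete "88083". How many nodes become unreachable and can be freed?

2

After clearing the end-marker at "88083", prune upward until reaching a node still needed by another word.
The suffix "83" (2 nodes) is used only by "88083"; the node for "880" still has the child "5", so pruning stops there.
Nodes removed: 2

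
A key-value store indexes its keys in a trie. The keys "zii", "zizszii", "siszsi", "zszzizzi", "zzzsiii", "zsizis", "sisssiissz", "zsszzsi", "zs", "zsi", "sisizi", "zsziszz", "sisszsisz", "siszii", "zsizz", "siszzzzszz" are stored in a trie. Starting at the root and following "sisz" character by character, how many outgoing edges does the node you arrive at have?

3

Follow the path "sisz" to its node, then look at its outgoing edges.
Distinct next characters after "sisz": i, s, z.
That node has 3 child edges.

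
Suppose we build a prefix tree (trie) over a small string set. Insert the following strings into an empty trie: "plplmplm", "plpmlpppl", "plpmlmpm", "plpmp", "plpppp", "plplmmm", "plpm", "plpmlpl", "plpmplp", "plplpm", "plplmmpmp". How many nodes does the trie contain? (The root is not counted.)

Count nodes per top-level branch (shared prefixes stored once):
  'p'-branch (plplmmm, plplmmpmp, plplmplm, plplpm, plpm, plpmlmpm, plpmlpl, plpmlpppl, plpmp, plpmplp, plpppp): 31 nodes
Sum: 31

31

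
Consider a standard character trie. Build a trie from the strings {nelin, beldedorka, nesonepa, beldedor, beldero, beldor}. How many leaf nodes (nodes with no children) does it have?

5

A leaf is a node with no children — equivalently, the end of a word that is not a proper prefix of any other stored word.
Those words: "beldedorka", "beldero", "beldor", "nelin", "nesonepa"
Leaf count: 5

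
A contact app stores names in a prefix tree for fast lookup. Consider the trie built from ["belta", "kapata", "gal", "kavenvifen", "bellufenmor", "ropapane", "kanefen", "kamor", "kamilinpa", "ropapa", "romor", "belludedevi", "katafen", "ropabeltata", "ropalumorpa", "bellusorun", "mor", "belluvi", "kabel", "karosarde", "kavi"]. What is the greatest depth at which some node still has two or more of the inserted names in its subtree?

6

The deepest shared node is where two words last agree before diverging.
e.g. "ropapa" and "ropapane" share the prefix "ropapa" of length 6; no pair shares a longer one.
Longest shared-prefix length: 6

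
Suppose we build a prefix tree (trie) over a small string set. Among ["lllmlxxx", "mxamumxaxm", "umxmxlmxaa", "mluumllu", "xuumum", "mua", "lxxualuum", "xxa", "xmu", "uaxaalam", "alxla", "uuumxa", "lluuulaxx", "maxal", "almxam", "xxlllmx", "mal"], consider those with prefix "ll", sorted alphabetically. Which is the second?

DFS of the "ll" subtree visits, in order: "lllmlxxx", "lluuulaxx"
Position 2: lluuulaxx

lluuulaxx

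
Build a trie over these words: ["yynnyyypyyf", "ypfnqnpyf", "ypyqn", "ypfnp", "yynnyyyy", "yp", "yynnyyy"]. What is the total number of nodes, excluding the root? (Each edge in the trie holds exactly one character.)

24

Trie structure (* marks end of a word):
(root)
└─ y
   ├─ p *
   │  ├─ f
   │  │  └─ n
   │  │     ├─ p *
   │  │     └─ q
   │  │        └─ n
   │  │           └─ p
   │  │              └─ y
   │  │                 └─ f *
   │  └─ y
   │     └─ q
   │        └─ n *
   └─ y
      └─ n
         └─ n
            └─ y
               └─ y
                  └─ y *
                     ├─ p
                     │  └─ y
                     │     └─ y
                     │        └─ f *
                     └─ y *
Counting every labelled node above: 24.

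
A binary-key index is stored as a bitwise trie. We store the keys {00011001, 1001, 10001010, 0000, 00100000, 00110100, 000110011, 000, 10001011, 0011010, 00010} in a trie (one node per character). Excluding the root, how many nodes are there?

32

For each word, the new-node count is its length minus the longest prefix already in the trie:
  "00011001" → 8 new (0, 0, 0, 1, 1, 0, 0, 1)
  "1001" → 4 new (1, 0, 0, 1)
  "10001010" → prefix "100" already present; 5 new (0, 1, 0, 1, 0)
  "0000" → prefix "000" already present; 1 new (0)
  "00100000" → prefix "00" already present; 6 new (1, 0, 0, 0, 0, 0)
  "00110100" → prefix "001" already present; 5 new (1, 0, 1, 0, 0)
  "000110011" → prefix "00011001" already present; 1 new (1)
  "000" → prefix "000" already present; 0 new (none)
  "10001011" → prefix "1000101" already present; 1 new (1)
  "0011010" → prefix "0011010" already present; 0 new (none)
  "00010" → prefix "0001" already present; 1 new (0)
Total nodes = 8 + 4 + 5 + 1 + 6 + 5 + 1 + 0 + 1 + 0 + 1 = 32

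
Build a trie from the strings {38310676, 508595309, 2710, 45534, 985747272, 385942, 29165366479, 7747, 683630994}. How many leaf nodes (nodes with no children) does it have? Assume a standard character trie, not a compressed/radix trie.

Leaves are exactly the stored words that no other stored word extends.
Those words: "2710", "29165366479", "38310676", "385942", "45534", "508595309", "683630994", "7747", "985747272"
Leaf count: 9

9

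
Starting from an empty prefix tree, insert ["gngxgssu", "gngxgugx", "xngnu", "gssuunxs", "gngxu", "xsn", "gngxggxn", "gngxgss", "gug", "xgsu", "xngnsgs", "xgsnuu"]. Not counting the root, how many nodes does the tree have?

40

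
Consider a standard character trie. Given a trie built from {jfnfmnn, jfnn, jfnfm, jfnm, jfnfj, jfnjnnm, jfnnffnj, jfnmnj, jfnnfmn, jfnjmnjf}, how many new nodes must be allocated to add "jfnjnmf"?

"jfnjn" is already a path in the trie; the remaining "mf" must be added.
Each of the 2 remaining characters creates one node.

2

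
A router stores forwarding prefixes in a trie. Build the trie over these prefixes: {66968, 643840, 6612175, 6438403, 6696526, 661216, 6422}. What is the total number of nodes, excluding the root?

22

Trace insertions, counting only characters that open a new branch:
  "66968" → 5 new (6, 6, 9, 6, 8)
  "643840" → prefix "6" already present; 5 new (4, 3, 8, 4, 0)
  "6612175" → prefix "66" already present; 5 new (1, 2, 1, 7, 5)
  "6438403" → prefix "643840" already present; 1 new (3)
  "6696526" → prefix "6696" already present; 3 new (5, 2, 6)
  "661216" → prefix "66121" already present; 1 new (6)
  "6422" → prefix "64" already present; 2 new (2, 2)
Total nodes = 5 + 5 + 5 + 1 + 3 + 1 + 2 = 22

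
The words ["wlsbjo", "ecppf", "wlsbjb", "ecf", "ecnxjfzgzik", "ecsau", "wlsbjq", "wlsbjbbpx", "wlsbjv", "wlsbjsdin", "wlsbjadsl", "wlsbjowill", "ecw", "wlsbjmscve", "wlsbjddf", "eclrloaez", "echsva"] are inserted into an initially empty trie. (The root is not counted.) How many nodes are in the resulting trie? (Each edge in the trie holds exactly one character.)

62

Insert word by word; a character creates a node only if that edge doesn't already exist:
  "wlsbjo" → 6 new (w, l, s, b, j, o)
  "ecppf" → 5 new (e, c, p, p, f)
  "wlsbjb" → prefix "wlsbj" already present; 1 new (b)
  "ecf" → prefix "ec" already present; 1 new (f)
  "ecnxjfzgzik" → prefix "ec" already present; 9 new (n, x, j, f, z, g, z, i, k)
  "ecsau" → prefix "ec" already present; 3 new (s, a, u)
  "wlsbjq" → prefix "wlsbj" already present; 1 new (q)
  "wlsbjbbpx" → prefix "wlsbjb" already present; 3 new (b, p, x)
  "wlsbjv" → prefix "wlsbj" already present; 1 new (v)
  "wlsbjsdin" → prefix "wlsbj" already present; 4 new (s, d, i, n)
  "wlsbjadsl" → prefix "wlsbj" already present; 4 new (a, d, s, l)
  "wlsbjowill" → prefix "wlsbjo" already present; 4 new (w, i, l, l)
  "ecw" → prefix "ec" already present; 1 new (w)
  "wlsbjmscve" → prefix "wlsbj" already present; 5 new (m, s, c, v, e)
  "wlsbjddf" → prefix "wlsbj" already present; 3 new (d, d, f)
  "eclrloaez" → prefix "ec" already present; 7 new (l, r, l, o, a, e, z)
  "echsva" → prefix "ec" already present; 4 new (h, s, v, a)
Total nodes = 6 + 5 + 1 + 1 + 9 + 3 + 1 + 3 + 1 + 4 + 4 + 4 + 1 + 5 + 3 + 7 + 4 = 62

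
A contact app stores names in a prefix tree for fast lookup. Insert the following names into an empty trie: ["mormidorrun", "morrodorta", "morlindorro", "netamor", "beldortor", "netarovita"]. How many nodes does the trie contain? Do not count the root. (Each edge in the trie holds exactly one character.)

48

Trace insertions, counting only characters that open a new branch:
  "mormidorrun" → 11 new (m, o, r, m, i, d, o, r, r, u, n)
  "morrodorta" → prefix "mor" already present; 7 new (r, o, d, o, r, t, a)
  "morlindorro" → prefix "mor" already present; 8 new (l, i, n, d, o, r, r, o)
  "netamor" → 7 new (n, e, t, a, m, o, r)
  "beldortor" → 9 new (b, e, l, d, o, r, t, o, r)
  "netarovita" → prefix "neta" already present; 6 new (r, o, v, i, t, a)
Total nodes = 11 + 7 + 8 + 7 + 9 + 6 = 48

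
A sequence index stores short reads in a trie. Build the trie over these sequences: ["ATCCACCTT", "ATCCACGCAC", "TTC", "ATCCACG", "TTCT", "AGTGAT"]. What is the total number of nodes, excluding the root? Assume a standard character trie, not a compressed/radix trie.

For each word, the new-node count is its length minus the longest prefix already in the trie:
  "ATCCACCTT" → 9 new (A, T, C, C, A, C, C, T, T)
  "ATCCACGCAC" → prefix "ATCCAC" already present; 4 new (G, C, A, C)
  "TTC" → 3 new (T, T, C)
  "ATCCACG" → prefix "ATCCACG" already present; 0 new (none)
  "TTCT" → prefix "TTC" already present; 1 new (T)
  "AGTGAT" → prefix "A" already present; 5 new (G, T, G, A, T)
Total nodes = 9 + 4 + 3 + 0 + 1 + 5 = 22

22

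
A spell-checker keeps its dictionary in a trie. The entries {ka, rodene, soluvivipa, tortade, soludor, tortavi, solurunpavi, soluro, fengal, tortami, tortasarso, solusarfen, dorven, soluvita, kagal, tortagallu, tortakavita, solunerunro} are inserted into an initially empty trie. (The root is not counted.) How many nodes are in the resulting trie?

Insert word by word; a character creates a node only if that edge doesn't already exist:
  "ka" → 2 new (k, a)
  "rodene" → 6 new (r, o, d, e, n, e)
  "soluvivipa" → 10 new (s, o, l, u, v, i, v, i, p, a)
  "tortade" → 7 new (t, o, r, t, a, d, e)
  "soludor" → prefix "solu" already present; 3 new (d, o, r)
  "tortavi" → prefix "torta" already present; 2 new (v, i)
  "solurunpavi" → prefix "solu" already present; 7 new (r, u, n, p, a, v, i)
  "soluro" → prefix "solur" already present; 1 new (o)
  "fengal" → 6 new (f, e, n, g, a, l)
  "tortami" → prefix "torta" already present; 2 new (m, i)
  "tortasarso" → prefix "torta" already present; 5 new (s, a, r, s, o)
  "solusarfen" → prefix "solu" already present; 6 new (s, a, r, f, e, n)
  "dorven" → 6 new (d, o, r, v, e, n)
  "soluvita" → prefix "soluvi" already present; 2 new (t, a)
  "kagal" → prefix "ka" already present; 3 new (g, a, l)
  "tortagallu" → prefix "torta" already present; 5 new (g, a, l, l, u)
  "tortakavita" → prefix "torta" already present; 6 new (k, a, v, i, t, a)
  "solunerunro" → prefix "solu" already present; 7 new (n, e, r, u, n, r, o)
Total nodes = 2 + 6 + 10 + 7 + 3 + 2 + 7 + 1 + 6 + 2 + 5 + 6 + 6 + 2 + 3 + 5 + 6 + 7 = 86

86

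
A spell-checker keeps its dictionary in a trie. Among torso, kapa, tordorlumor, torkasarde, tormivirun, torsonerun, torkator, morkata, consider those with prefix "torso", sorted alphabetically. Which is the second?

Filter for "torso…" and sort: "torso", "torsonerun"
The 2nd is torsonerun.

torsonerun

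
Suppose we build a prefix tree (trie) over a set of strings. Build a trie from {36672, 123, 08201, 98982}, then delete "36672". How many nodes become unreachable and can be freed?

5

After clearing the end-marker at "36672", prune upward until reaching a node still needed by another word.
No other word shares any prefix with "36672", so all 5 of its nodes go.
Nodes removed: 5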